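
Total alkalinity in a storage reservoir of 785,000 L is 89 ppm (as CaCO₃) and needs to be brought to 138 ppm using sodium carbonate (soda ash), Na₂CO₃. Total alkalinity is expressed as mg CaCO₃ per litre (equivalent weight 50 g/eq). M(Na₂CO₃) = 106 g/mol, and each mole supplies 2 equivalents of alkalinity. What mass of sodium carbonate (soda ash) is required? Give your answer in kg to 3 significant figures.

Alkalinity to add: (138 − 89) = 49 mg/L as CaCO₃ × 785,000 L = 38,460 g as CaCO₃.
Equivalents: 38,460 g ÷ 50 g/eq = 769.3 eq.
Each mole of Na₂CO₃ supplies 2 eq, so 769.3 / 2 = 384.6 mol.
Mass: 384.6 mol × 106 g/mol = 40,770 g.

40.8 kg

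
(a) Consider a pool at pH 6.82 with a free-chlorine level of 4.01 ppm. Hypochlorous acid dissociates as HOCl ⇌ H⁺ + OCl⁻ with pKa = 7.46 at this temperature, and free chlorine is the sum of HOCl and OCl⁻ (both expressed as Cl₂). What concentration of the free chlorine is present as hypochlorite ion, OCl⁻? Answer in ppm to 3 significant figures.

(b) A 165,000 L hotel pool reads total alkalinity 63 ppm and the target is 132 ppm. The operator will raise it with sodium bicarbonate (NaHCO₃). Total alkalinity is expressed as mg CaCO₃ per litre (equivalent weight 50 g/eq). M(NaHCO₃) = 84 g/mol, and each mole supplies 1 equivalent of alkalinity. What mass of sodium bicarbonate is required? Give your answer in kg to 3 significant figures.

(a) 0.747 ppm; (b) 19.1 kg

(a) [OCl⁻]/[HOCl] = 10^(pH − pKa) = 10^(6.82 − 7.46) = 10^-0.64 = 0.2291.
(a) Fraction as HOCl = 1 / (1 + 0.2291) = 0.8136.
(a) OCl⁻ = (1 − 0.8136) × 4.01 ppm = 0.7474 ppm.

(b) Alkalinity to add: (132 − 63) = 69 mg/L as CaCO₃ × 165,000 L = 11,380 g as CaCO₃.
(b) Equivalents: 11,380 g ÷ 50 g/eq = 227.7 eq.
(b) NaHCO₃ supplies 1 eq per mole → 227.7 mol.
(b) Mass: 227.7 mol × 84 g/mol = 19,130 g.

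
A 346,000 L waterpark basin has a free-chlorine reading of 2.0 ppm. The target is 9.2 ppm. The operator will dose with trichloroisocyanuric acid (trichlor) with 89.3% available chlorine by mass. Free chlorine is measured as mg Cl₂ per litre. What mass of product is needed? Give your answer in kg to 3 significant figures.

Chlorine deficit: 9.2 − 2.0 = 7.2 ppm = 7.2 mg/L as Cl₂.
Cl₂ equivalent needed: 7.2 mg/L × 346,000 L = 2,491,000 mg = 2491 g.
Product at 89.3% available chlorine: 2491 / 0.893 = 2790 g.

2.79 kg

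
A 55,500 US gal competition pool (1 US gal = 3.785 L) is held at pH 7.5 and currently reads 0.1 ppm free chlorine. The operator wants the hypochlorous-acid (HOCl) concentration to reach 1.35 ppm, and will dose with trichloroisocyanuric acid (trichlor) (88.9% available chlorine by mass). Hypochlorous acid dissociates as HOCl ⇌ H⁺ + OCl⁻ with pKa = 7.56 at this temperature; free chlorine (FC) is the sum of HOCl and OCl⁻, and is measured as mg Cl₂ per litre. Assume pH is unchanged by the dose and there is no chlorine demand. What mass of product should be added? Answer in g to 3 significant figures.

573 g

Volume: 55,500 US gal × 3.785 L/gal = 210,068 L.
[OCl⁻]/[HOCl] = 10^(pH − pKa) = 10^(7.5 − 7.56) = 0.871; fraction as HOCl = 1/(1 + 0.871) = 0.5345.
Free chlorine required for 1.35 ppm HOCl: 1.35 / 0.5345 = 2.526 ppm.
FC to add: 2.526 − 0.1 = 2.426 mg/L as Cl₂.
Cl₂ equivalent: 2.426 mg/L × 210,068 L = 509.6 g.
Product at 88.9% available Cl: 509.6 / 0.889 = 573.2 g.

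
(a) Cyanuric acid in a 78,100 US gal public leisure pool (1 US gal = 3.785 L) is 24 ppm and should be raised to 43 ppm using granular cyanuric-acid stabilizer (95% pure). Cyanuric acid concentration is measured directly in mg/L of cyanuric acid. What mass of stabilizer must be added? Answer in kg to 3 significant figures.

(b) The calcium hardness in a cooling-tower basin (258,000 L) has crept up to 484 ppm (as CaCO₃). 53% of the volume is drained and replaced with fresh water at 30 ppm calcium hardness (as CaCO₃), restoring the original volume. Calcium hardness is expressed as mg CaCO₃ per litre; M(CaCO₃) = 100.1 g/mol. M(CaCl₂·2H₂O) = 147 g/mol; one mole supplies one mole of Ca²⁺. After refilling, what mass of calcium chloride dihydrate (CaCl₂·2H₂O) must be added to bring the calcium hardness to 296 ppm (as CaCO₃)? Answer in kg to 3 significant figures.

(a) Volume: 78,100 US gal × 3.785 L/gal = 295,608 L.
(a) CYA to add: (43 − 24) = 19 mg/L × 295,608 L = 5617 g cyanuric acid.
(a) At 95% purity: 5617 / 0.95 = 5912 g product.

(b) After draining 53% and refilling: 484 × 0.47 + 30 × 0.53 = 243.38 ppm.
(b) Deficit to target: 296 − 243.38 = 52.62 mg/L.
(b) As CaCO₃: 52.62 mg/L × 258,000 L = 13,580 g; ÷ 100.1 = 135.6 mol Ca²⁺.
(b) Mass: 135.6 × 147 = 19,940 g.

(a) 5.91 kg; (b) 19.9 kg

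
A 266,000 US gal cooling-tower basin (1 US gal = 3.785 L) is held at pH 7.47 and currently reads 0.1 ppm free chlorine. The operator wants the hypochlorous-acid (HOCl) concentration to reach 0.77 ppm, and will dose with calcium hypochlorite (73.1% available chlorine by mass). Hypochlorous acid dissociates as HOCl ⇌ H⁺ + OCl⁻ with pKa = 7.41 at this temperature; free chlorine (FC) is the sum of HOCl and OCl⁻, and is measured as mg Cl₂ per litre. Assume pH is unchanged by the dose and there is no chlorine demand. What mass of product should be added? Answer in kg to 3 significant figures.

Volume: 266,000 US gal × 3.785 L/gal = 1,006,810 L.
[OCl⁻]/[HOCl] = 10^(pH − pKa) = 10^(7.47 − 7.41) = 1.148; fraction as HOCl = 1/(1 + 1.148) = 0.4655.
Free chlorine required for 0.77 ppm HOCl: 0.77 / 0.4655 = 1.654 ppm.
FC to add: 1.654 − 0.1 = 1.554 mg/L as Cl₂.
Cl₂ equivalent: 1.554 mg/L × 1,006,810 L = 1565 g.
Product at 73.1% available Cl: 1565 / 0.731 = 2140 g.

2.14 kg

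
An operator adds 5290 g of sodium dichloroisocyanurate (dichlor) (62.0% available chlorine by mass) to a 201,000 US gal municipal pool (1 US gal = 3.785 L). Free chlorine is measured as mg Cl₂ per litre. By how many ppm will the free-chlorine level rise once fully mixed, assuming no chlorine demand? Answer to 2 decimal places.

Volume: 201,000 US gal × 3.785 L/gal = 760,785 L.
Available chlorine delivered: 5290 g × 0.62 = 3280 g as Cl₂.
Concentration rise: 3280 g / 760,785 L = 4.311 mg/L = 4.31 ppm.

4.31 ppm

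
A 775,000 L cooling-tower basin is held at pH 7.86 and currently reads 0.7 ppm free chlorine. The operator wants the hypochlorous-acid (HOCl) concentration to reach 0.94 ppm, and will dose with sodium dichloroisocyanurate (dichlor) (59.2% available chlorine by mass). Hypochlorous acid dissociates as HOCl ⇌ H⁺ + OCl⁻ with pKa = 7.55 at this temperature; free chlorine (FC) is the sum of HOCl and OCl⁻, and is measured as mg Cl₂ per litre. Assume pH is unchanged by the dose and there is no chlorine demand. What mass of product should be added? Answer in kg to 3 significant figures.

2.83 kg

[OCl⁻]/[HOCl] = 10^(pH − pKa) = 10^(7.86 − 7.55) = 2.042; fraction as HOCl = 1/(1 + 2.042) = 0.3288.
Free chlorine required for 0.94 ppm HOCl: 0.94 / 0.3288 = 2.859 ppm.
FC to add: 2.859 − 0.7 = 2.159 mg/L as Cl₂.
Cl₂ equivalent: 2.159 mg/L × 775,000 L = 1673 g.
Product at 59.2% available Cl: 1673 / 0.592 = 2827 g.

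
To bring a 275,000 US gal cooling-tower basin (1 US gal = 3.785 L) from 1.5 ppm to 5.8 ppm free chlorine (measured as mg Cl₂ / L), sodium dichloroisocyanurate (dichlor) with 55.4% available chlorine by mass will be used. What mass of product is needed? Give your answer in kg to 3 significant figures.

Volume: 275,000 US gal × 3.785 L/gal = 1,040,875 L.
Chlorine deficit: 5.8 − 1.5 = 4.3 ppm = 4.3 mg/L as Cl₂.
Cl₂ equivalent needed: 4.3 mg/L × 1,040,875 L = 4,476,000 mg = 4476 g.
Product at 55.4% available chlorine: 4476 / 0.554 = 8079 g.

8.08 kg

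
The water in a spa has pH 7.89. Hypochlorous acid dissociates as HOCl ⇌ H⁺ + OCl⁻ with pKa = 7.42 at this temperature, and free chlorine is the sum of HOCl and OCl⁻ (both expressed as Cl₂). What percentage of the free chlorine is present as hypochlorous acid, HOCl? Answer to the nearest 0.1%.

[OCl⁻]/[HOCl] = 10^(pH − pKa) = 10^(7.89 − 7.42) = 10^0.47 = 2.951.
Fraction as HOCl = 1 / (1 + 2.951) = 0.2531.

25.3%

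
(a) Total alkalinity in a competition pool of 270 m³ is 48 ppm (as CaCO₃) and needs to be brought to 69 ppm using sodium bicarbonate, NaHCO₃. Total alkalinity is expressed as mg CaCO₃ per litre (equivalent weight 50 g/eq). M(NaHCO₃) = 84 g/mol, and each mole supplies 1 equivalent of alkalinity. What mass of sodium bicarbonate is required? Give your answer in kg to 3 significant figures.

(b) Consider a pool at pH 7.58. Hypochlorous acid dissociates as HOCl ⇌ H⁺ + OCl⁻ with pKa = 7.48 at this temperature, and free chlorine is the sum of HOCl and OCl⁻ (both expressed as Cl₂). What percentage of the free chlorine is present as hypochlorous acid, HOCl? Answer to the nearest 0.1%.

(a) 9.53 kg; (b) 44.3%

(a) Volume: 270 m³ = 270,000 L.
(a) Alkalinity to add: (69 − 48) = 21 mg/L as CaCO₃ × 270,000 L = 5670 g as CaCO₃.
(a) Equivalents: 5670 g ÷ 50 g/eq = 113.4 eq.
(a) NaHCO₃ supplies 1 eq per mole → 113.4 mol.
(a) Mass: 113.4 mol × 84 g/mol = 9526 g.

(b) [OCl⁻]/[HOCl] = 10^(pH − pKa) = 10^(7.58 − 7.48) = 10^0.10 = 1.259.
(b) Fraction as HOCl = 1 / (1 + 1.259) = 0.4427.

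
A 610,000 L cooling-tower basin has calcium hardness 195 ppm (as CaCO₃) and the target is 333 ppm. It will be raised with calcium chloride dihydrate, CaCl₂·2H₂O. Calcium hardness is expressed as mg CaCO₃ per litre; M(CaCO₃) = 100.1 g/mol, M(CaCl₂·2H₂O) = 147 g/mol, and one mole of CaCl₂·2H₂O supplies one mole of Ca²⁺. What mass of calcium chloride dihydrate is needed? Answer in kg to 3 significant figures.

124 kg

Hardness to add: (333 − 195) = 138 mg/L as CaCO₃ × 610,000 L = 84,180 g as CaCO₃.
Moles of Ca²⁺ (1 mol Ca²⁺ ≡ 1 mol CaCO₃): 84,180 / 100.1 g/mol = 841 mol.
Mass of CaCl₂·2H₂O: 841 × 147 = 123,600 g.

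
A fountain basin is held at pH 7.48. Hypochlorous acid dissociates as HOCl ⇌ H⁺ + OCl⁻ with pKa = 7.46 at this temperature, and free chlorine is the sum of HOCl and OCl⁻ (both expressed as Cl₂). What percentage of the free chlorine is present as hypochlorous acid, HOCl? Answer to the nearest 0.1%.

48.8%

[OCl⁻]/[HOCl] = 10^(pH − pKa) = 10^(7.48 − 7.46) = 10^0.02 = 1.047.
Fraction as HOCl = 1 / (1 + 1.047) = 0.4885.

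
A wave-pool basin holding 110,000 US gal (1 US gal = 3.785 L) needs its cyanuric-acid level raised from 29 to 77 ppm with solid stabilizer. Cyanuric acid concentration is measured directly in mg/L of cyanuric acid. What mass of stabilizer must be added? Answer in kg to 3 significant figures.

20.0 kg

Volume: 110,000 US gal × 3.785 L/gal = 416,350 L.
CYA to add: (77 − 29) = 48 mg/L × 416,350 L = 19,980 g cyanuric acid.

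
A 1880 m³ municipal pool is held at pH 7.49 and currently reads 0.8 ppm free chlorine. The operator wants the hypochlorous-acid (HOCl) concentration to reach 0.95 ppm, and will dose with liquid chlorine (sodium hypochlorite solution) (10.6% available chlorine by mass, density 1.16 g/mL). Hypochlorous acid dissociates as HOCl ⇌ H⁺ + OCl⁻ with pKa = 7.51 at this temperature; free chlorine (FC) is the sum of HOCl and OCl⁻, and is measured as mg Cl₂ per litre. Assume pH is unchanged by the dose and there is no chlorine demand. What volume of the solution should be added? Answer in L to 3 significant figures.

Volume: 1880 m³ = 1,880,000 L.
[OCl⁻]/[HOCl] = 10^(pH − pKa) = 10^(7.49 − 7.51) = 0.955; fraction as HOCl = 1/(1 + 0.955) = 0.5115.
Free chlorine required for 0.95 ppm HOCl: 0.95 / 0.5115 = 1.857 ppm.
FC to add: 1.857 − 0.8 = 1.057 mg/L as Cl₂.
Cl₂ equivalent: 1.057 mg/L × 1,880,000 L = 1988 g.
Product at 10.6% available Cl: 1988 / 0.106 = 18,750 g.
Volume: 18,750 g ÷ 1.16 g/mL = 16,160 mL.

16.2 L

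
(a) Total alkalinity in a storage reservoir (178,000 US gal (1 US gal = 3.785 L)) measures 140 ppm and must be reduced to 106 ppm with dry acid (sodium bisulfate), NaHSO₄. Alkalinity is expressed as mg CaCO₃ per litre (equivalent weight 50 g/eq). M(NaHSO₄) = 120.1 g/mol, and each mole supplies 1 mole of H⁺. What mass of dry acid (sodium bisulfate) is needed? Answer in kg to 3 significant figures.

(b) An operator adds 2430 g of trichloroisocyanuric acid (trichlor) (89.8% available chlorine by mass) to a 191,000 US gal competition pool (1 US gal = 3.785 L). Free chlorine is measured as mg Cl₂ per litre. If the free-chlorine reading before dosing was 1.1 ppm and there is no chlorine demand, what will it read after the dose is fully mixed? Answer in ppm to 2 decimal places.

(a) 55.0 kg; (b) 4.12 ppm

(a) Volume: 178,000 US gal × 3.785 L/gal = 673,730 L.
(a) Alkalinity to neutralize: (140 − 106) = 34 mg/L as CaCO₃ × 673,730 L = 22,910 g as CaCO₃.
(a) Equivalents of H⁺ required: 22,910 ÷ 50 g/eq = 458.1 eq = 458.1 mol NaHSO₄.
(a) Mass of NaHSO₄: 458.1 × 120.1 = 55,020 g.

(b) Volume: 191,000 US gal × 3.785 L/gal = 722,935 L.
(b) Available chlorine delivered: 2430 g × 0.898 = 2182 g as Cl₂.
(b) Concentration rise: 2182 g / 722,935 L = 3.018 mg/L = 3.02 ppm.
(b) Final FC: 1.1 + 3.02 = 4.12 ppm.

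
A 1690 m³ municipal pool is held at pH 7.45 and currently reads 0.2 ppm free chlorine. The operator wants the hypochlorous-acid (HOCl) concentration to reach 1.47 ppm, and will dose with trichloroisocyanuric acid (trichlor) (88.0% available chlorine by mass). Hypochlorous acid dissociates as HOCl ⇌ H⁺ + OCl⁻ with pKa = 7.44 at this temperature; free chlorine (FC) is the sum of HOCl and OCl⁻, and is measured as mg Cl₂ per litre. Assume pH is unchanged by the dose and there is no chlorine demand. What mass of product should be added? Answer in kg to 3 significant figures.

Volume: 1690 m³ = 1,690,000 L.
[OCl⁻]/[HOCl] = 10^(pH − pKa) = 10^(7.45 − 7.44) = 1.023; fraction as HOCl = 1/(1 + 1.023) = 0.4942.
Free chlorine required for 1.47 ppm HOCl: 1.47 / 0.4942 = 2.974 ppm.
FC to add: 2.974 − 0.2 = 2.774 mg/L as Cl₂.
Cl₂ equivalent: 2.774 mg/L × 1,690,000 L = 4688 g.
Product at 88.0% available Cl: 4688 / 0.88 = 5328 g.

5.33 kg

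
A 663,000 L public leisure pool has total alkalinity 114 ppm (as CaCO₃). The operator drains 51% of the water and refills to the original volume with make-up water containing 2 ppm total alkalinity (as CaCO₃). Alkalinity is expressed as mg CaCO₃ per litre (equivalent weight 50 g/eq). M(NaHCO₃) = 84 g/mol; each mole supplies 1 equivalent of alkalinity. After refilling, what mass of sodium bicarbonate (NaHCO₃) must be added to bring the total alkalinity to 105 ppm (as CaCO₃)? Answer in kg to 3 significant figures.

53.6 kg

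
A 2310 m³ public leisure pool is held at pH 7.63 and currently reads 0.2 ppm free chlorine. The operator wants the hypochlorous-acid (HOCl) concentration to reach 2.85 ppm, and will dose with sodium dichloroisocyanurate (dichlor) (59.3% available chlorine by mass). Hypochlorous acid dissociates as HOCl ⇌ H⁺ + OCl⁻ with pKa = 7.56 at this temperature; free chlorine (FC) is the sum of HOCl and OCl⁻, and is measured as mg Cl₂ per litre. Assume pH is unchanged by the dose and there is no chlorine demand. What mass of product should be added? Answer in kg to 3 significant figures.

Volume: 2310 m³ = 2,310,000 L.
[OCl⁻]/[HOCl] = 10^(pH − pKa) = 10^(7.63 − 7.56) = 1.175; fraction as HOCl = 1/(1 + 1.175) = 0.4598.
Free chlorine required for 2.85 ppm HOCl: 2.85 / 0.4598 = 6.198 ppm.
FC to add: 6.198 − 0.2 = 5.998 mg/L as Cl₂.
Cl₂ equivalent: 5.998 mg/L × 2,310,000 L = 13,860 g.
Product at 59.3% available Cl: 13,860 / 0.593 = 23,370 g.

23.4 kg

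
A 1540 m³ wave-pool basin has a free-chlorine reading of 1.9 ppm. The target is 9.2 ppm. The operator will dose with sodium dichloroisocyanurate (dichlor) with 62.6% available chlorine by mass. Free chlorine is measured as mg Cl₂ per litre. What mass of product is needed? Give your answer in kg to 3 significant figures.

Volume: 1540 m³ = 1,540,000 L.
Chlorine deficit: 9.2 − 1.9 = 7.3 ppm = 7.3 mg/L as Cl₂.
Cl₂ equivalent needed: 7.3 mg/L × 1,540,000 L = 11,240,000 mg = 11,240 g.
Product at 62.6% available chlorine: 11,240 / 0.626 = 17,960 g.

18.0 kg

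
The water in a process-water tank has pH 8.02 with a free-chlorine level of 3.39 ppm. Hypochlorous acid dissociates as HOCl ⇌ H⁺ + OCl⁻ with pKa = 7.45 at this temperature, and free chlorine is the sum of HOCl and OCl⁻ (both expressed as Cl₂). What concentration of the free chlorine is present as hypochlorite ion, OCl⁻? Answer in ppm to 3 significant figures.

[OCl⁻]/[HOCl] = 10^(pH − pKa) = 10^(8.02 − 7.45) = 10^0.57 = 3.715.
Fraction as HOCl = 1 / (1 + 3.715) = 0.2121.
OCl⁻ = (1 − 0.2121) × 3.39 ppm = 2.671 ppm.

2.67 ppm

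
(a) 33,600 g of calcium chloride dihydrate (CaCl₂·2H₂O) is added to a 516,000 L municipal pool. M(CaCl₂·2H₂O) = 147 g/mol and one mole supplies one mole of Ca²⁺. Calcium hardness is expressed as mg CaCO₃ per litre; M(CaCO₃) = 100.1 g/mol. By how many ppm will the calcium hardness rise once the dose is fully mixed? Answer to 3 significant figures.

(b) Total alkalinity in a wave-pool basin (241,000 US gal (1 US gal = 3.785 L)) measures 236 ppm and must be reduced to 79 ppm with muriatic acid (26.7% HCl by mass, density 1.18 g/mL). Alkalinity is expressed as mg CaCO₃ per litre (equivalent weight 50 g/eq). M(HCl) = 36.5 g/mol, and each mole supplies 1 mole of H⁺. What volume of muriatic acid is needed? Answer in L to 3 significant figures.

(a) Moles of Ca²⁺: 33,600 g ÷ 147 g/mol = 228.6 mol.
(a) As CaCO₃: 228.6 mol × 100.1 g/mol = 22,880 g.
(a) Rise: 22,880 g / 516,000 L × 1000 = 44.34 mg/L.

(b) Volume: 241,000 US gal × 3.785 L/gal = 912,185 L.
(b) Alkalinity to neutralize: (236 − 79) = 157 mg/L as CaCO₃ × 912,185 L = 143,200 g as CaCO₃.
(b) Equivalents of H⁺ required: 143,200 ÷ 50 g/eq = 2864 eq = 2864 mol HCl.
(b) Mass of HCl: 2864 × 36.5 = 104,500 g.
(b) Mass of 26.7% solution: 104,500 / 0.267 = 391,600 g.
(b) Volume: 391,600 g ÷ 1.18 g/mL = 331,800 mL.

(a) 44.3 ppm; (b) 332 L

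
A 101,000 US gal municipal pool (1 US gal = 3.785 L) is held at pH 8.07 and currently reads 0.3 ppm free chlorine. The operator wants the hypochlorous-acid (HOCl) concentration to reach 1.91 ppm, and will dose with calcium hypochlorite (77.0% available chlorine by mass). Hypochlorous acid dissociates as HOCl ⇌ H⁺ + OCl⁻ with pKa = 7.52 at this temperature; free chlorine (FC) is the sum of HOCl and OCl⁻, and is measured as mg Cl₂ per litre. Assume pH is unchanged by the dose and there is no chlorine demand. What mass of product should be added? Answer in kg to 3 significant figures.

4.16 kg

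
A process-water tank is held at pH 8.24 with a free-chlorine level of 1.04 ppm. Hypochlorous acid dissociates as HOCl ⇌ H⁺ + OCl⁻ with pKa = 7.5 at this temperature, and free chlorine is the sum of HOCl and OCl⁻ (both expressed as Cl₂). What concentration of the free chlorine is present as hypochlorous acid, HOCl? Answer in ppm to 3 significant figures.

[OCl⁻]/[HOCl] = 10^(pH − pKa) = 10^(8.24 − 7.5) = 10^0.74 = 5.495.
Fraction as HOCl = 1 / (1 + 5.495) = 0.154.
HOCl = 0.154 × 1.04 ppm = 0.1601 ppm.

0.160 ppm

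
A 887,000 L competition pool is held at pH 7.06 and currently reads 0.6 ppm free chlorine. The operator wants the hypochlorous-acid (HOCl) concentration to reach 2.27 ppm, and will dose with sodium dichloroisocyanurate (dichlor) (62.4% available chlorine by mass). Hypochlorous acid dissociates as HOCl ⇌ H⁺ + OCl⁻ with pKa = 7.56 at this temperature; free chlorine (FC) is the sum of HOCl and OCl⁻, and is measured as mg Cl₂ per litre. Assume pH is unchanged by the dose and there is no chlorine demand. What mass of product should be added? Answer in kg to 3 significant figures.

[OCl⁻]/[HOCl] = 10^(pH − pKa) = 10^(7.06 − 7.56) = 0.3162; fraction as HOCl = 1/(1 + 0.3162) = 0.7597.
Free chlorine required for 2.27 ppm HOCl: 2.27 / 0.7597 = 2.988 ppm.
FC to add: 2.988 − 0.6 = 2.388 mg/L as Cl₂.
Cl₂ equivalent: 2.388 mg/L × 887,000 L = 2118 g.
Product at 62.4% available Cl: 2118 / 0.624 = 3394 g.

3.39 kg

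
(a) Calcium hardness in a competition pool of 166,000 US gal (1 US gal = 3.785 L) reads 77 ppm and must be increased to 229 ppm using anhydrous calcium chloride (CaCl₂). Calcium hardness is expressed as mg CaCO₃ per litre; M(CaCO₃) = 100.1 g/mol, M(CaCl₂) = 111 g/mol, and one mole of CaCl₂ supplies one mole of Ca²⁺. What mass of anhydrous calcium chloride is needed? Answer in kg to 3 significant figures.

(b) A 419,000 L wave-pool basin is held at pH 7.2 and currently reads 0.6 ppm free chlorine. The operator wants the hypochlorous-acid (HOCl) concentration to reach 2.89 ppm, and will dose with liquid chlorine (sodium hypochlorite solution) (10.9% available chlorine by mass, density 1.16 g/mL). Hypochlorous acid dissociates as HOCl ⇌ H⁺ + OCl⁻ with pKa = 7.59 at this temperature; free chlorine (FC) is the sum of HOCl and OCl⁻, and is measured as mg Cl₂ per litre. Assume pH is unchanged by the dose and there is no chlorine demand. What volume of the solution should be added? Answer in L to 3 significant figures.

(a) 106 kg; (b) 11.5 L

(a) Volume: 166,000 US gal × 3.785 L/gal = 628,310 L.
(a) Hardness to add: (229 − 77) = 152 mg/L as CaCO₃ × 628,310 L = 95,500 g as CaCO₃.
(a) Moles of Ca²⁺ (1 mol Ca²⁺ ≡ 1 mol CaCO₃): 95,500 / 100.1 g/mol = 954.1 mol.
(a) Mass of CaCl₂: 954.1 × 111 = 105,900 g.

(b) [OCl⁻]/[HOCl] = 10^(pH − pKa) = 10^(7.2 − 7.59) = 0.4074; fraction as HOCl = 1/(1 + 0.4074) = 0.7105.
(b) Free chlorine required for 2.89 ppm HOCl: 2.89 / 0.7105 = 4.067 ppm.
(b) FC to add: 4.067 − 0.6 = 3.467 mg/L as Cl₂.
(b) Cl₂ equivalent: 3.467 mg/L × 419,000 L = 1453 g.
(b) Product at 10.9% available Cl: 1453 / 0.109 = 13,330 g.
(b) Volume: 13,330 g ÷ 1.16 g/mL = 11,490 mL.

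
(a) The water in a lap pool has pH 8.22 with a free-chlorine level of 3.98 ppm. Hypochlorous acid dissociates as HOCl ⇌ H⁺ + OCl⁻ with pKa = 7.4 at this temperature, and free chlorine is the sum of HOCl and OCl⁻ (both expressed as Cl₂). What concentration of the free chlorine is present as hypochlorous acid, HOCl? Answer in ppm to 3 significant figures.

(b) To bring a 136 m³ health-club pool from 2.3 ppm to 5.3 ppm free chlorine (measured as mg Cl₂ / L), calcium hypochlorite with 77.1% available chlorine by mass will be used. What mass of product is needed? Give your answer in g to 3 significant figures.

(a) 0.523 ppm; (b) 529 g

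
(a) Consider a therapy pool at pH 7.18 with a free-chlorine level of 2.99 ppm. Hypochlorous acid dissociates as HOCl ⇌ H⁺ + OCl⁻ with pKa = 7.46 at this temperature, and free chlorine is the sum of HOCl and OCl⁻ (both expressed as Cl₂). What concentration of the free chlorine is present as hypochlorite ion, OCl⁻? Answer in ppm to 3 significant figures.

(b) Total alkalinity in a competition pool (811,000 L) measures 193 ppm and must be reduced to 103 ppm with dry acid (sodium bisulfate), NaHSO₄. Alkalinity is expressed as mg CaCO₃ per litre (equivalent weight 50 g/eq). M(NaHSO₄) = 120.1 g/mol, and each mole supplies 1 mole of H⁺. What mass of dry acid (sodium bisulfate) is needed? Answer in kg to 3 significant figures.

(a) 1.03 ppm; (b) 175 kg

(a) [OCl⁻]/[HOCl] = 10^(pH − pKa) = 10^(7.18 − 7.46) = 10^-0.28 = 0.5248.
(a) Fraction as HOCl = 1 / (1 + 0.5248) = 0.6558.
(a) OCl⁻ = (1 − 0.6558) × 2.99 ppm = 1.029 ppm.

(b) Alkalinity to neutralize: (193 − 103) = 90 mg/L as CaCO₃ × 811,000 L = 72,990 g as CaCO₃.
(b) Equivalents of H⁺ required: 72,990 ÷ 50 g/eq = 1460 eq = 1460 mol NaHSO₄.
(b) Mass of NaHSO₄: 1460 × 120.1 = 175,300 g.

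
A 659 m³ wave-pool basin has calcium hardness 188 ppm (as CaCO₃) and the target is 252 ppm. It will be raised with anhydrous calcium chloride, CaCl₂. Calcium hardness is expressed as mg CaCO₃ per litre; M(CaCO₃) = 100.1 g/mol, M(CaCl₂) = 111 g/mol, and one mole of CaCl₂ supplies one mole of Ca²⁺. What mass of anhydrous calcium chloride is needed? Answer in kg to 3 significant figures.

46.8 kg

Volume: 659 m³ = 659,000 L.
Hardness to add: (252 − 188) = 64 mg/L as CaCO₃ × 659,000 L = 42,180 g as CaCO₃.
Moles of Ca²⁺ (1 mol Ca²⁺ ≡ 1 mol CaCO₃): 42,180 / 100.1 g/mol = 421.3 mol.
Mass of CaCl₂: 421.3 × 111 = 46,770 g.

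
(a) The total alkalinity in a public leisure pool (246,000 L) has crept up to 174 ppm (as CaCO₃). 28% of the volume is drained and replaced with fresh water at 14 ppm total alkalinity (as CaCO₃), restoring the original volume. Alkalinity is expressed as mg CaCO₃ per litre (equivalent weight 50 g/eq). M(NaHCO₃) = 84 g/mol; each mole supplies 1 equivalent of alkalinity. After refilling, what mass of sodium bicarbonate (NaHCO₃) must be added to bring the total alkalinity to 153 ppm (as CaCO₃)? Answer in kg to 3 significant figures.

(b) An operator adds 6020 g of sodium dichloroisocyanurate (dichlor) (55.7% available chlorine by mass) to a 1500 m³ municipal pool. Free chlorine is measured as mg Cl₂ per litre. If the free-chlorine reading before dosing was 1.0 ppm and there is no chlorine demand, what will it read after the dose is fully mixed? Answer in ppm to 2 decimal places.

(a) After draining 28% and refilling: 174 × 0.72 + 14 × 0.28 = 129.2 ppm.
(a) Deficit to target: 153 − 129.2 = 23.8 mg/L.
(a) As CaCO₃: 23.8 mg/L × 246,000 L = 5855 g; ÷ 50 g/eq ÷ 1 = 117.1 mol NaHCO₃.
(a) Mass: 117.1 × 84 = 9836 g.

(b) Volume: 1500 m³ = 1,500,000 L.
(b) Available chlorine delivered: 6020 g × 0.557 = 3353 g as Cl₂.
(b) Concentration rise: 3353 g / 1,500,000 L = 2.235 mg/L = 2.24 ppm.
(b) Final FC: 1.0 + 2.24 = 3.24 ppm.

(a) 9.84 kg; (b) 3.24 ppm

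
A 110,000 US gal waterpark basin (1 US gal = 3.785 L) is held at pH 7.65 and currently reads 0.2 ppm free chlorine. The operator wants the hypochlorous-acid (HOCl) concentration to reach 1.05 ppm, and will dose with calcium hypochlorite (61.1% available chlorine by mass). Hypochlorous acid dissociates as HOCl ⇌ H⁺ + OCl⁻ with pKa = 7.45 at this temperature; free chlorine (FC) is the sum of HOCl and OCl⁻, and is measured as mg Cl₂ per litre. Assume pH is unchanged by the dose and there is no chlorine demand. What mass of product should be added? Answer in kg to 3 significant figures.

1.71 kg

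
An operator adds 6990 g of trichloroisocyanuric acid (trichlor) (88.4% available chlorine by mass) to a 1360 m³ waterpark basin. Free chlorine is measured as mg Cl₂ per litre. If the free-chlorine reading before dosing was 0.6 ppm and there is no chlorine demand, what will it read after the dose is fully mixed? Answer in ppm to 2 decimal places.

Volume: 1360 m³ = 1,360,000 L.
Available chlorine delivered: 6990 g × 0.884 = 6179 g as Cl₂.
Concentration rise: 6179 g / 1,360,000 L = 4.543 mg/L = 4.54 ppm.
Final FC: 0.6 + 4.54 = 5.14 ppm.

5.14 ppm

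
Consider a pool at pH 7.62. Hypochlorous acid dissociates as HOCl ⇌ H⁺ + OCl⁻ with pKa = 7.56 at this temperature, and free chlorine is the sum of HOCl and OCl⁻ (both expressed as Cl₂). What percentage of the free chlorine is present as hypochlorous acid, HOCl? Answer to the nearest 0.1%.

46.6%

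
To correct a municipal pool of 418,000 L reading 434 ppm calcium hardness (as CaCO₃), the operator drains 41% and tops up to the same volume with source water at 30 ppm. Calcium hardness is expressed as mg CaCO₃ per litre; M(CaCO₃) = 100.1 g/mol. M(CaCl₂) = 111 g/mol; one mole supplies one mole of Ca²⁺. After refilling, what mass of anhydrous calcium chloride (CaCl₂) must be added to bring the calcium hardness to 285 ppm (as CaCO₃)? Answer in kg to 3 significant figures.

7.71 kg

After draining 41% and refilling: 434 × 0.59 + 30 × 0.41 = 268.36 ppm.
Deficit to target: 285 − 268.36 = 16.64 mg/L.
As CaCO₃: 16.64 mg/L × 418,000 L = 6956 g; ÷ 100.1 = 69.49 mol Ca²⁺.
Mass: 69.49 × 111 = 7713 g.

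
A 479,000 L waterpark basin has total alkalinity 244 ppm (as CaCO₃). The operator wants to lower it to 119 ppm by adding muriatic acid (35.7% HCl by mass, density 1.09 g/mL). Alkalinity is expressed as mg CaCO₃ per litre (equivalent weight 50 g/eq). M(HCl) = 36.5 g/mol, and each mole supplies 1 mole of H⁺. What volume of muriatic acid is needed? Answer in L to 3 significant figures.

112 L

Alkalinity to neutralize: (244 − 119) = 125 mg/L as CaCO₃ × 479,000 L = 59,880 g as CaCO₃.
Equivalents of H⁺ required: 59,880 ÷ 50 g/eq = 1198 eq = 1198 mol HCl.
Mass of HCl: 1198 × 36.5 = 43,710 g.
Mass of 35.7% solution: 43,710 / 0.357 = 122,400 g.
Volume: 122,400 g ÷ 1.09 g/mL = 112,300 mL.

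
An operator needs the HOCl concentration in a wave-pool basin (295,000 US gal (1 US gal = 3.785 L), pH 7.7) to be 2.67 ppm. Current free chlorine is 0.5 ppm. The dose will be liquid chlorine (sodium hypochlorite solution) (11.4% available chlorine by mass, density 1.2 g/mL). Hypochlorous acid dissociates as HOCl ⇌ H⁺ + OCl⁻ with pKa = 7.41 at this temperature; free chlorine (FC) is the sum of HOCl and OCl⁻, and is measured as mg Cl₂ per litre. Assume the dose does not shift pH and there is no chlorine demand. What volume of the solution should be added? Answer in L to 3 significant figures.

Volume: 295,000 US gal × 3.785 L/gal = 1,116,575 L.
[OCl⁻]/[HOCl] = 10^(pH − pKa) = 10^(7.7 − 7.41) = 1.95; fraction as HOCl = 1/(1 + 1.95) = 0.339.
Free chlorine required for 2.67 ppm HOCl: 2.67 / 0.339 = 7.876 ppm.
FC to add: 7.876 − 0.5 = 7.376 mg/L as Cl₂.
Cl₂ equivalent: 7.376 mg/L × 1,116,575 L = 8236 g.
Product at 11.4% available Cl: 8236 / 0.114 = 72,250 g.
Volume: 72,250 g ÷ 1.2 g/mL = 60,200 mL.

60.2 L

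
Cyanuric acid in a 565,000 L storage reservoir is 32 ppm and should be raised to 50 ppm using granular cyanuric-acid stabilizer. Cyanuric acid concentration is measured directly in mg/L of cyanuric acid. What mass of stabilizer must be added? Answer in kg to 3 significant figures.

CYA to add: (50 − 32) = 18 mg/L × 565,000 L = 10,170 g cyanuric acid.

10.2 kg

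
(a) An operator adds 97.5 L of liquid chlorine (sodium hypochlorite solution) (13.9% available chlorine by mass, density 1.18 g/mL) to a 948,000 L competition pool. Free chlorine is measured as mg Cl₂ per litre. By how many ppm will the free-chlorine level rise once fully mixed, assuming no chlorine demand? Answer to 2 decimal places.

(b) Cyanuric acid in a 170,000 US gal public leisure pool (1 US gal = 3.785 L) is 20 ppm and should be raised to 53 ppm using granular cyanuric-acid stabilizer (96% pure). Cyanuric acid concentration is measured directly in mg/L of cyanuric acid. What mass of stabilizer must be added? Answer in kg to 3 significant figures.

(a) 16.87 ppm; (b) 22.1 kg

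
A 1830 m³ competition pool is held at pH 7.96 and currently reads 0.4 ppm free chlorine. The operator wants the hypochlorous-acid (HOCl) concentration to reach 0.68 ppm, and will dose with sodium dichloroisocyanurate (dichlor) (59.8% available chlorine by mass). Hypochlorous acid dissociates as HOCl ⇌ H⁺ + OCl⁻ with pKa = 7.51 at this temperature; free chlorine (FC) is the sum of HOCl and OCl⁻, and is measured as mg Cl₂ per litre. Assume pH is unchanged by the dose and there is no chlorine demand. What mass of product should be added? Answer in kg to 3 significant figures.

6.72 kg

Volume: 1830 m³ = 1,830,000 L.
[OCl⁻]/[HOCl] = 10^(pH − pKa) = 10^(7.96 − 7.51) = 2.818; fraction as HOCl = 1/(1 + 2.818) = 0.2619.
Free chlorine required for 0.68 ppm HOCl: 0.68 / 0.2619 = 2.597 ppm.
FC to add: 2.597 − 0.4 = 2.197 mg/L as Cl₂.
Cl₂ equivalent: 2.197 mg/L × 1,830,000 L = 4020 g.
Product at 59.8% available Cl: 4020 / 0.598 = 6722 g.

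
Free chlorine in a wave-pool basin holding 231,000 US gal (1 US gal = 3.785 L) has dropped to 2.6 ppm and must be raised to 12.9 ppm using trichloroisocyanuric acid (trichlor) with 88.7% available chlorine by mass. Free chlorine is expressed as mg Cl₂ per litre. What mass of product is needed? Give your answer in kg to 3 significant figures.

Volume: 231,000 US gal × 3.785 L/gal = 874,335 L.
Chlorine deficit: 12.9 − 2.6 = 10.3 ppm = 10.3 mg/L as Cl₂.
Cl₂ equivalent needed: 10.3 mg/L × 874,335 L = 9,006,000 mg = 9006 g.
Product at 88.7% available chlorine: 9006 / 0.887 = 10,150 g.

10.2 kg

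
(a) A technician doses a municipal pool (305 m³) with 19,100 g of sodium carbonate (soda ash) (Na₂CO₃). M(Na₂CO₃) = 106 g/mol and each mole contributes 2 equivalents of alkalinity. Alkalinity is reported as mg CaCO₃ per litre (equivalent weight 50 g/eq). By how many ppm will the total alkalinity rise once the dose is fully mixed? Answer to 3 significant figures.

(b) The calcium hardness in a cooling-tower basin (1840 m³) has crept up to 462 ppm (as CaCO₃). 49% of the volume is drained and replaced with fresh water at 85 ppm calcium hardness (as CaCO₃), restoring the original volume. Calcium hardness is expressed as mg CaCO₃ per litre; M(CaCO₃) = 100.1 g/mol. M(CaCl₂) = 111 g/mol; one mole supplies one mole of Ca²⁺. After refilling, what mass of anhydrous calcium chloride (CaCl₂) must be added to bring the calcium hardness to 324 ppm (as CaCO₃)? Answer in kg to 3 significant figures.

(a) Volume: 305 m³ = 305,000 L.
(a) Moles of Na₂CO₃: 19,100 g ÷ 106 g/mol = 180.2 mol → 360.4 eq of alkalinity.
(a) As CaCO₃: 360.4 eq × 50 g/eq = 18,020 g.
(a) Rise: 18,020 g / 305,000 L × 1000 = 59.08 mg/L.

(b) Volume: 1840 m³ = 1,840,000 L.
(b) After draining 49% and refilling: 462 × 0.51 + 85 × 0.49 = 277.27 ppm.
(b) Deficit to target: 324 − 277.27 = 46.73 mg/L.
(b) As CaCO₃: 46.73 mg/L × 1,840,000 L = 85,980 g; ÷ 100.1 = 859 mol Ca²⁺.
(b) Mass: 859 × 111 = 95,350 g.

(a) 59.1 ppm; (b) 95.3 kg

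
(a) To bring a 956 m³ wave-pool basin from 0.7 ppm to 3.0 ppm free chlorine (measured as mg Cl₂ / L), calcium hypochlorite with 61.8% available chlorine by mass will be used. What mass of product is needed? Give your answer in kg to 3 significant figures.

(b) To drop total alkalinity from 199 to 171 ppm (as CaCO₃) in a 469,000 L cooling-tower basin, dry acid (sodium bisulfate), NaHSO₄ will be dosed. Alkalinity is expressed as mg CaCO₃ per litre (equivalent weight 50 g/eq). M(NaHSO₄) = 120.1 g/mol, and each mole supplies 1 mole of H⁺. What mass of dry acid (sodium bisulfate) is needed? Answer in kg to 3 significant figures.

(a) 3.56 kg; (b) 31.5 kg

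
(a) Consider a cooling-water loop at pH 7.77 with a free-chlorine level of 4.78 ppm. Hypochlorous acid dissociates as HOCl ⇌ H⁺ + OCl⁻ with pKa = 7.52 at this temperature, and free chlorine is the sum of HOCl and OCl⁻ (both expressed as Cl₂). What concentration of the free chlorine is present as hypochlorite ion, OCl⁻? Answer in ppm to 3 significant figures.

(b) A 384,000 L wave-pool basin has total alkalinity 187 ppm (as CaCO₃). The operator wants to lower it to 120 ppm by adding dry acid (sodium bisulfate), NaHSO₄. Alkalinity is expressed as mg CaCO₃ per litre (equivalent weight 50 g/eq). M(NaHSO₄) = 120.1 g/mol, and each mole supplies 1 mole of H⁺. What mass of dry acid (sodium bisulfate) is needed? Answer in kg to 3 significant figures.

(a) 3.06 ppm; (b) 61.8 kg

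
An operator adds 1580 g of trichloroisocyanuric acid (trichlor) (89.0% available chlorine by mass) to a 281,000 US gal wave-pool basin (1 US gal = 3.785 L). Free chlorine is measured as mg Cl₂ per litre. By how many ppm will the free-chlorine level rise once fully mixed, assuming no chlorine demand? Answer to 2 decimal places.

1.32 ppm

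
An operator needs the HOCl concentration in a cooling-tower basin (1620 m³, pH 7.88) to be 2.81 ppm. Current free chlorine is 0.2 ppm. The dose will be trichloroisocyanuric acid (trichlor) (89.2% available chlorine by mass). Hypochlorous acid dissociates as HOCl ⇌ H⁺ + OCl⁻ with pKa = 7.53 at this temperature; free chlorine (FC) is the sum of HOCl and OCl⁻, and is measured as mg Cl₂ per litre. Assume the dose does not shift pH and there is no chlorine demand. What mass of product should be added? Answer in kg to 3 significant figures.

16.2 kg

Volume: 1620 m³ = 1,620,000 L.
[OCl⁻]/[HOCl] = 10^(pH − pKa) = 10^(7.88 − 7.53) = 2.239; fraction as HOCl = 1/(1 + 2.239) = 0.3088.
Free chlorine required for 2.81 ppm HOCl: 2.81 / 0.3088 = 9.101 ppm.
FC to add: 9.101 − 0.2 = 8.901 mg/L as Cl₂.
Cl₂ equivalent: 8.901 mg/L × 1,620,000 L = 14,420 g.
Product at 89.2% available Cl: 14,420 / 0.892 = 16,170 g.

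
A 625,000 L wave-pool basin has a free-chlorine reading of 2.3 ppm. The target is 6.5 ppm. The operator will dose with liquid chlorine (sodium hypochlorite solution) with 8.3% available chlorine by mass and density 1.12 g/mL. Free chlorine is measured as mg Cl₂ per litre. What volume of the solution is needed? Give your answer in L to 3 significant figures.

Chlorine deficit: 6.5 − 2.3 = 4.2 ppm = 4.2 mg/L as Cl₂.
Cl₂ equivalent needed: 4.2 mg/L × 625,000 L = 2,625,000 mg = 2625 g.
Product at 8.3% available chlorine: 2625 / 0.083 = 31,630 g.
Volume at density 1.12 g/mL: 31,630 g ÷ 1.12 g/mL = 28,240 mL.

28.2 L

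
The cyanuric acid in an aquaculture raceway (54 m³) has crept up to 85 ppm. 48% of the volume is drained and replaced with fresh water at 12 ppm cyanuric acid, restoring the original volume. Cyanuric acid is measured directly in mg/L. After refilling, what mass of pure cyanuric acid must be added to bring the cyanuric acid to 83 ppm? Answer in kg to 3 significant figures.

1.78 kg

Volume: 54 m³ = 54,000 L.
After draining 48% and refilling: 85 × 0.52 + 12 × 0.48 = 49.96 ppm.
Deficit to target: 83 − 49.96 = 33.04 mg/L.
Mass: 33.04 mg/L × 54,000 L = 1784 g cyanuric acid.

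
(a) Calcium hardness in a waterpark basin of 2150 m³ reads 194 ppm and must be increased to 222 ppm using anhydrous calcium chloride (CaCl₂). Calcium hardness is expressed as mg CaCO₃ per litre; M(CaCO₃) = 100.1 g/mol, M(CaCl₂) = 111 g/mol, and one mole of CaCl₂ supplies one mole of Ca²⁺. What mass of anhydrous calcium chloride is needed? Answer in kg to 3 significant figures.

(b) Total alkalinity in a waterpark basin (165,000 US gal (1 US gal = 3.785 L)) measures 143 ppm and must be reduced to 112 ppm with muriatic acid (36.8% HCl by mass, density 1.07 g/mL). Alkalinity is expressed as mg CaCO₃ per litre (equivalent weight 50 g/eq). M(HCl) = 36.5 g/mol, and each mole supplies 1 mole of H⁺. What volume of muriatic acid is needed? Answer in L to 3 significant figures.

(a) 66.8 kg; (b) 35.9 L

(a) Volume: 2150 m³ = 2,150,000 L.
(a) Hardness to add: (222 − 194) = 28 mg/L as CaCO₃ × 2,150,000 L = 60,200 g as CaCO₃.
(a) Moles of Ca²⁺ (1 mol Ca²⁺ ≡ 1 mol CaCO₃): 60,200 / 100.1 g/mol = 601.4 mol.
(a) Mass of CaCl₂: 601.4 × 111 = 66,760 g.

(b) Volume: 165,000 US gal × 3.785 L/gal = 624,525 L.
(b) Alkalinity to neutralize: (143 − 112) = 31 mg/L as CaCO₃ × 624,525 L = 19,360 g as CaCO₃.
(b) Equivalents of H⁺ required: 19,360 ÷ 50 g/eq = 387.2 eq = 387.2 mol HCl.
(b) Mass of HCl: 387.2 × 36.5 = 14,130 g.
(b) Mass of 36.8% solution: 14,130 / 0.368 = 38,400 g.
(b) Volume: 38,400 g ÷ 1.07 g/mL = 35,890 mL.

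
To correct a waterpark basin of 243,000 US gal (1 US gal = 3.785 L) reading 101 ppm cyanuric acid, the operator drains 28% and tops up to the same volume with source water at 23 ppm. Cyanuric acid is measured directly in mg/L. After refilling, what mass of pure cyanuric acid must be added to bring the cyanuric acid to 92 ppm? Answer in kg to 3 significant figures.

Volume: 243,000 US gal × 3.785 L/gal = 919,755 L.
After draining 28% and refilling: 101 × 0.72 + 23 × 0.28 = 79.16 ppm.
Deficit to target: 92 − 79.16 = 12.84 mg/L.
Mass: 12.84 mg/L × 919,755 L = 11,810 g cyanuric acid.

11.8 kg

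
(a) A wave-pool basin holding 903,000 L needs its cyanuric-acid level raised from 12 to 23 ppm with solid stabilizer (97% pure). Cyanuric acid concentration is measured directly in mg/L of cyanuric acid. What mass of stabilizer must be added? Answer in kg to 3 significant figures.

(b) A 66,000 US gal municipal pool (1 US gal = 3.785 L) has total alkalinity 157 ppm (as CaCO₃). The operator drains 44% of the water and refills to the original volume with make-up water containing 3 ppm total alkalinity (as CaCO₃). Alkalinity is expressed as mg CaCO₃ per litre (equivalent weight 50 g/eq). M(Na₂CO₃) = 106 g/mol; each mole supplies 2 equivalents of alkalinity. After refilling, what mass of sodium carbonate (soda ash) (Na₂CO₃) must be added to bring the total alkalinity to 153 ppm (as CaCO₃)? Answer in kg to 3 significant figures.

(a) 10.2 kg; (b) 16.9 kg

(a) CYA to add: (23 − 12) = 11 mg/L × 903,000 L = 9933 g cyanuric acid.
(a) At 97% purity: 9933 / 0.97 = 10,240 g product.

(b) Volume: 66,000 US gal × 3.785 L/gal = 249,810 L.
(b) After draining 44% and refilling: 157 × 0.56 + 3 × 0.44 = 89.24 ppm.
(b) Deficit to target: 153 − 89.24 = 63.76 mg/L.
(b) As CaCO₃: 63.76 mg/L × 249,810 L = 15,930 g; ÷ 50 g/eq ÷ 2 = 159.3 mol Na₂CO₃.
(b) Mass: 159.3 × 106 = 16,880 g.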